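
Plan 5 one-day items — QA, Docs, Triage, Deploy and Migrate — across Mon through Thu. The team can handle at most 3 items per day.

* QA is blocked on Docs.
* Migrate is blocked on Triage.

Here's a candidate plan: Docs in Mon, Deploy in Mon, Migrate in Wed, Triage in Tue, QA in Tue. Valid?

Migrate is blocked on Triage — holds.
QA is blocked on Docs — holds.
The team can handle at most 3 items per day — holds.

Yes, all constraints hold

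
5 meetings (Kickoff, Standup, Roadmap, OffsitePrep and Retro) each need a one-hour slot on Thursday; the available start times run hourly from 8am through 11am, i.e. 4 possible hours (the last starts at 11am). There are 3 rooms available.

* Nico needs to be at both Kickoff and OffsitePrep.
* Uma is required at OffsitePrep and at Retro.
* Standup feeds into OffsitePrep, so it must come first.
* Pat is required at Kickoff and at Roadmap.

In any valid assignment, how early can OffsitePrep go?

Precedence pushes OffsitePrep to at least 9am.
OffsitePrep at 9am is achievable: Kickoff -> 8am, OffsitePrep -> 9am, Standup -> 8am, Retro -> 8am, Roadmap -> 9am.

9am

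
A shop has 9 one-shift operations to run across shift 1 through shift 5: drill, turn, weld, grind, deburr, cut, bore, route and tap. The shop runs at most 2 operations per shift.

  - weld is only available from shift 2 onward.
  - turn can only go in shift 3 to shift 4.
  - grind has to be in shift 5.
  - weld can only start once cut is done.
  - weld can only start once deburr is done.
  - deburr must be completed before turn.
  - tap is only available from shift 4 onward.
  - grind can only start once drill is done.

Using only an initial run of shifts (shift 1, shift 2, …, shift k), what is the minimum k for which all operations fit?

The precedence chain requires at least 2 distinct shifts.
With at most 2 per shift and 9 operations, at least 5 shifts are needed.
grind can't be placed before shift 5, so the schedule must run through at least shift 5.
5 works (last occupied shift: shift 5): for example cut=shift 1; deburr=shift 1; drill=shift 2; weld=shift 2; route=shift 4; turn=shift 3; tap=shift 4; bore=shift 3; grind=shift 5.

5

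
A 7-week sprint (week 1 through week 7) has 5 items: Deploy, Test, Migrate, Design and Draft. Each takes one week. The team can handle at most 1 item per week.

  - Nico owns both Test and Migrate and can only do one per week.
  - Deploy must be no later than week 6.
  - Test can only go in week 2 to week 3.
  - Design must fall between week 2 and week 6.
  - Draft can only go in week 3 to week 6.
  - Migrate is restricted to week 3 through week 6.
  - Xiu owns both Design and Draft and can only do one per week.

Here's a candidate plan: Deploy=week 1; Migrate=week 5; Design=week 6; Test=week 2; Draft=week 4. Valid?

Valid

Xiu owns both Design and Draft and can only do one per week — holds.
Draft can only go in week 3 to week 6 — holds.
Deploy must be no later than week 6 — holds.
Migrate is restricted to week 3 through week 6 — holds.
Test can only go in week 2 to week 3 — holds.
Nico owns both Test and Migrate and can only do one per week — holds.
The team can handle at most 1 item per week — holds.
Design must fall between week 2 and week 6 — holds.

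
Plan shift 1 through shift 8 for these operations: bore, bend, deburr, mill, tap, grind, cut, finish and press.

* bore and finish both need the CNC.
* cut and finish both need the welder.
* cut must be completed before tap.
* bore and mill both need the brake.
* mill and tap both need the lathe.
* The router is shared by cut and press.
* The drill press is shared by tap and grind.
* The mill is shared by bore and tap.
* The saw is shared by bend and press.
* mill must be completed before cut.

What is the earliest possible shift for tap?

shift 3

Precedence pushes tap to at least shift 3.
tap at shift 3 is achievable: tap -> shift 3; deburr -> shift 1; press -> shift 3; grind -> shift 1; cut -> shift 2; bend -> shift 1; mill -> shift 1; finish -> shift 1; bore -> shift 2.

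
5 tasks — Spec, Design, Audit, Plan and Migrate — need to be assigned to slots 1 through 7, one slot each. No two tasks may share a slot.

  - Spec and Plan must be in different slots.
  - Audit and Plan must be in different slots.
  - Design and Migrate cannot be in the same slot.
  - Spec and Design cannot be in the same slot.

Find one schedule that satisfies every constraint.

Design in 2, Migrate in 5, Plan in 4, Spec in 1, Audit in 3

Checking: Design(2) != Migrate(5); Audit(3) != Plan(4); Spec(1) != Plan(4); Spec(1) != Design(2); max 1 per slot (cap 1).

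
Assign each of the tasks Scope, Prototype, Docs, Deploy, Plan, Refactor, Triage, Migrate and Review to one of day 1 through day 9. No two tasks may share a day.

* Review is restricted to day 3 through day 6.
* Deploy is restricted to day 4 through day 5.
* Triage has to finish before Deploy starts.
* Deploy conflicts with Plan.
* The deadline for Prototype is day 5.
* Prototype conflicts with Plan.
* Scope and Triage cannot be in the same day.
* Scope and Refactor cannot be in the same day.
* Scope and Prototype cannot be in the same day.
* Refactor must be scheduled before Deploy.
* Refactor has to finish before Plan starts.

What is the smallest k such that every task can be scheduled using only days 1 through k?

The precedence chain requires at least 2 distinct days.
With at most 1 per day and 9 tasks, at least 9 days are needed.
Deploy can't be placed before day 4, so the schedule must run through at least day 4.
9 works (last occupied day: day 9): for example Triage -> day 2, Refactor -> day 1, Prototype -> day 5, Docs -> day 8, Plan -> day 6, Scope -> day 7, Deploy -> day 4, Migrate -> day 9, Review -> day 3.

9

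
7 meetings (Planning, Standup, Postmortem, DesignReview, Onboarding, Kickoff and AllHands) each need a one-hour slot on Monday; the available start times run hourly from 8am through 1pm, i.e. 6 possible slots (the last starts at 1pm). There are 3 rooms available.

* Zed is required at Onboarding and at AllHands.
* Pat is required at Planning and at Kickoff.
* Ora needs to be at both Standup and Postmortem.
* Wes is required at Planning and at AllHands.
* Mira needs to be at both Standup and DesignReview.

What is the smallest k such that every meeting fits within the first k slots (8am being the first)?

3 slots

With at most 3 per slot and 7 meetings, at least 3 slots are needed.
3 works (last occupied slot: 10am): for example AllHands -> 10am; Onboarding -> 8am; Kickoff -> 9am; Standup -> 8am; Planning -> 8am; DesignReview -> 9am; Postmortem -> 9am.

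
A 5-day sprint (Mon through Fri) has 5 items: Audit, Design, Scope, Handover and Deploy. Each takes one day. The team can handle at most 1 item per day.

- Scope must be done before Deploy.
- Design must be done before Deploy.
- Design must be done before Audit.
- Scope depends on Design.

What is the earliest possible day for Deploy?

Wed

Precedence pushes Deploy to at least Wed.
Deploy at Wed is achievable: Audit=Thu, Design=Mon, Deploy=Wed, Scope=Tue, Handover=Fri.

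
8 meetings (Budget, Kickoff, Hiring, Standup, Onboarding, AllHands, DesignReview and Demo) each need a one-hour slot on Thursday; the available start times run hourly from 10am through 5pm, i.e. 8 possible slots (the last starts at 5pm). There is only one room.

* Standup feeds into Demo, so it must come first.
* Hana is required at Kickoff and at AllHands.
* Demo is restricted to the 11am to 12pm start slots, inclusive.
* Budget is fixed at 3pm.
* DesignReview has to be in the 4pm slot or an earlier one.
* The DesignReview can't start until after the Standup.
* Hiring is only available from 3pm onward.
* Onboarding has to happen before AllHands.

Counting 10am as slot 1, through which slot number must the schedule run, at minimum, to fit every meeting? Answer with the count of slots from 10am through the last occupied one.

The precedence chain requires at least 2 distinct slots.
With at most 1 per slot and 8 meetings, at least 8 slots are needed.
Budget can't be placed before 3pm — that is slot 6 counting from 10am — so the schedule must run through at least 6 slots.
8 works (last occupied slot: 5pm): for example Kickoff=5pm; DesignReview=12pm; Demo=11am; Hiring=4pm; Onboarding=1pm; Standup=10am; Budget=3pm; AllHands=2pm.

8 slots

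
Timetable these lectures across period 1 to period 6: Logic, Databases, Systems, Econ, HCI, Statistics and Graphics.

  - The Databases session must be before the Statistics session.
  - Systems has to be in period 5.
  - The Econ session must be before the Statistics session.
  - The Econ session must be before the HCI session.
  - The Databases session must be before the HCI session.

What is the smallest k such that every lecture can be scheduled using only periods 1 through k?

5

The precedence chain requires at least 2 distinct periods.
Systems can't be placed before period 5, so the schedule must run through at least period 5.
5 works (last occupied period: period 5): for example Statistics -> period 2; Logic -> period 1; Graphics -> period 1; HCI -> period 2; Systems -> period 5; Econ -> period 1; Databases -> period 1.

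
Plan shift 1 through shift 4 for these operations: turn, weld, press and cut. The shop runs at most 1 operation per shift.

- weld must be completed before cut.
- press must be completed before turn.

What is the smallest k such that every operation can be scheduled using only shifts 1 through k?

4

The precedence chain requires at least 2 distinct shifts.
With at most 1 per shift and 4 operations, at least 4 shifts are needed.
4 works (last occupied shift: shift 4): for example press -> shift 1; cut -> shift 4; turn -> shift 2; weld -> shift 3.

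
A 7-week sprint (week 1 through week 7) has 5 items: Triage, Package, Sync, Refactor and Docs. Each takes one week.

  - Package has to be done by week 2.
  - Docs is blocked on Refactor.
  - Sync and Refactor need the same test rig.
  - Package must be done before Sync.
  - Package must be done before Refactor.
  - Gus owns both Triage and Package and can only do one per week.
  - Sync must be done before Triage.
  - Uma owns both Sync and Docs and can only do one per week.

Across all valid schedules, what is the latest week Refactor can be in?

week 6

Precedence pushes Refactor to at least week 2; downstream work caps Refactor at week 6.
Refactor at week 6 is achievable: Sync=week 2, Docs=week 7, Refactor=week 6, Package=week 1, Triage=week 3.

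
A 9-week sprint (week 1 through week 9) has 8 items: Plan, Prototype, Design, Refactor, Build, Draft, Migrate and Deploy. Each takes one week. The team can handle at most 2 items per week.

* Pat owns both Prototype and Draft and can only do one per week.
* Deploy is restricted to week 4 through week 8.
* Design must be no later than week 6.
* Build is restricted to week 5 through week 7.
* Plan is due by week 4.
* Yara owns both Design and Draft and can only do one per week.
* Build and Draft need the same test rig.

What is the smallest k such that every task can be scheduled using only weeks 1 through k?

5 weeks

With at most 2 per week and 8 tasks, at least 4 weeks are needed.
Build can't be placed before week 5, so the schedule must run through at least week 5.
5 works (last occupied week: week 5): for example Build in week 5, Plan in week 1, Design in week 2, Migrate in week 3, Refactor in week 2, Draft in week 3, Deploy in week 4, Prototype in week 1.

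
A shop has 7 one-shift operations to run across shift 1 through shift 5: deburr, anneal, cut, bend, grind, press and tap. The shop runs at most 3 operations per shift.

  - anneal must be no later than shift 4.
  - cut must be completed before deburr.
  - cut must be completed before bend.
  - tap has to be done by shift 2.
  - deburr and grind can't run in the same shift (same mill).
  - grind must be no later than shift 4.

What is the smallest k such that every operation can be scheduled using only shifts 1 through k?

3 shifts

The precedence chain requires at least 2 distinct shifts.
With at most 3 per shift and 7 operations, at least 3 shifts are needed.
3 works (last occupied shift: shift 3): for example bend -> shift 2; anneal -> shift 1; cut -> shift 1; grind -> shift 3; tap -> shift 1; press -> shift 2; deburr -> shift 2.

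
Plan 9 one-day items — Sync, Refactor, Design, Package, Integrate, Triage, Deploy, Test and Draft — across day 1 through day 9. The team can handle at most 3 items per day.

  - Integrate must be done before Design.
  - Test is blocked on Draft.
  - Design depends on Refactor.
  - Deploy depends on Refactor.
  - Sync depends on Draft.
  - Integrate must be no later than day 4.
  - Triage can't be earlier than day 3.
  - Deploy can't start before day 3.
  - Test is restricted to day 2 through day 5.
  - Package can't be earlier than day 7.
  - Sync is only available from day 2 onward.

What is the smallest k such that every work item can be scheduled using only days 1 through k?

7 days

The precedence chain requires at least 2 distinct days.
With at most 3 per day and 9 work items, at least 3 days are needed.
Package can't be placed before day 7, so the schedule must run through at least day 7.
7 works (last occupied day: day 7): for example Triage -> day 3, Package -> day 7, Integrate -> day 1, Sync -> day 2, Refactor -> day 1, Design -> day 2, Draft -> day 1, Test -> day 2, Deploy -> day 3.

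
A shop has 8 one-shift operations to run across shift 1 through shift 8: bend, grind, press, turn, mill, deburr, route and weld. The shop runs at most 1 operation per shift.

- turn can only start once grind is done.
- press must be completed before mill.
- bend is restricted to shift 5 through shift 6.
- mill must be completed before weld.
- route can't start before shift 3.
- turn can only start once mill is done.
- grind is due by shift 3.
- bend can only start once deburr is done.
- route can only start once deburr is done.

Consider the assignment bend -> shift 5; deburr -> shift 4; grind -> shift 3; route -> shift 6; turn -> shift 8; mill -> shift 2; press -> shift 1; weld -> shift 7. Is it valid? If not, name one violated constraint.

bend is restricted to shift 5 through shift 6 — holds.
turn can only start once grind is done — holds.
bend can only start once deburr is done — holds.
mill must be completed before weld — holds.
route can only start once deburr is done — holds.
The shop runs at most 1 operation per shift — holds.
grind is due by shift 3 — holds.
turn can only start once mill is done — holds.
press must be completed before mill — holds.
route can't start before shift 3 — holds.

Yes, all constraints hold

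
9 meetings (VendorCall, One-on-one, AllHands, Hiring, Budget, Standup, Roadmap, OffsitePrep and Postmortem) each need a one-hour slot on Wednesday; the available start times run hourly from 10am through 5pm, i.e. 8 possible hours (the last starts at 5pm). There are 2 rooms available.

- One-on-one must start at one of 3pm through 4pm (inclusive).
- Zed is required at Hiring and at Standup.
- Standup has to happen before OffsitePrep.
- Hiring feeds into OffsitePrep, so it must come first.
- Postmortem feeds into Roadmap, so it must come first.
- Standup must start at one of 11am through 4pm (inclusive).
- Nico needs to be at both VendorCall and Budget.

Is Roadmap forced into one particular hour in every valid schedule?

No

Roadmap can be 11am (e.g. VendorCall in 12pm, Hiring in 10am, OffsitePrep in 12pm, Budget in 1pm, Postmortem in 10am, One-on-one in 3pm, Roadmap in 11am, Standup in 11am, AllHands in 1pm) or 12pm (e.g. Budget=1pm; VendorCall=11am; Postmortem=10am; OffsitePrep=12pm; Roadmap=12pm; One-on-one=3pm; Hiring=10am; AllHands=1pm; Standup=11am).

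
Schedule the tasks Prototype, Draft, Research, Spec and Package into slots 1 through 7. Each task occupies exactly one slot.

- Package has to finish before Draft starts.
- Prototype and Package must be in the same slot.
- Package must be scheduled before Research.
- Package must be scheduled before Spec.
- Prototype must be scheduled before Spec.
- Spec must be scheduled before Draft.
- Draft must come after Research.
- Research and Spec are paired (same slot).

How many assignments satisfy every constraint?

Splitting on Prototype: it can be 1 (15), 2 (10), 3 (6), 4 (3), 5 (1). Listing each branch's schedules as (Draft, Research, Spec, Package):
Prototype=1: (3,2,2,1) (4,2,2,1) (4,3,3,1) (5,2,2,1) (5,3,3,1) (5,4,4,1) (6,2,2,1) (6,3,3,1) (6,4,4,1) (6,5,5,1) (7,2,2,1) (7,3,3,1) (7,4,4,1) (7,5,5,1) (7,6,6,1) — 15.
Prototype=2: (4,3,3,2) (5,3,3,2) (5,4,4,2) (6,3,3,2) (6,4,4,2) (6,5,5,2) (7,3,3,2) (7,4,4,2) (7,5,5,2) (7,6,6,2) — 10.
Prototype=3: (5,4,4,3) (6,4,4,3) (6,5,5,3) (7,4,4,3) (7,5,5,3) (7,6,6,3) — 6.
Prototype=4: (6,5,5,4) (7,5,5,4) (7,6,6,4) — 3.
Prototype=5: (7,6,6,5) — 1.
Summing: 15 + 10 + 6 + 3 + 1 = 35.

35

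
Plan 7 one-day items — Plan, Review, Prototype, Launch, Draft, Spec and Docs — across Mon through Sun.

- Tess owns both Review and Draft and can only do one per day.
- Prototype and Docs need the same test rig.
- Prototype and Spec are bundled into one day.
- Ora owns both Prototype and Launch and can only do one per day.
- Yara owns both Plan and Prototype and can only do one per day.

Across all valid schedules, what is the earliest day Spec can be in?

Spec at Mon is achievable: Spec -> Mon; Review -> Mon; Docs -> Tue; Draft -> Tue; Prototype -> Mon; Plan -> Tue; Launch -> Tue.

Mon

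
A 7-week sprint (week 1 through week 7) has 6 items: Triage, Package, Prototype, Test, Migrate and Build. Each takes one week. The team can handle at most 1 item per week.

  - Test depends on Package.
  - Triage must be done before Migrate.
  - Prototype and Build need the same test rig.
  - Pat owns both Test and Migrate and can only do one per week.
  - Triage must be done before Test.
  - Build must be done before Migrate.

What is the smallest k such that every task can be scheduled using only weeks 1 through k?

The precedence chain requires at least 2 distinct weeks.
With at most 1 per week and 6 tasks, at least 6 weeks are needed.
6 works (last occupied week: week 6): for example Prototype in week 6, Test in week 3, Triage in week 1, Migrate in week 5, Package in week 2, Build in week 4.

6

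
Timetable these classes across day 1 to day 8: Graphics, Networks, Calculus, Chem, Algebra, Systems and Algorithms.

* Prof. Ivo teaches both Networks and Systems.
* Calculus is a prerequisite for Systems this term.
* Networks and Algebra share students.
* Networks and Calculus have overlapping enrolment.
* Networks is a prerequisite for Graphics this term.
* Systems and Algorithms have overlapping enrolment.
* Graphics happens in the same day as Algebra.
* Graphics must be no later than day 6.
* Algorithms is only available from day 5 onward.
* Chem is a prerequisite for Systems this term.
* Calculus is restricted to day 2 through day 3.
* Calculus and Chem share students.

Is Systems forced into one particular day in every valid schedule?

No

Systems can be day 3 (e.g. Networks -> day 1, Algebra -> day 2, Algorithms -> day 5, Calculus -> day 2, Chem -> day 1, Systems -> day 3, Graphics -> day 2) or day 4 (e.g. Algebra in day 2; Systems in day 4; Algorithms in day 5; Chem in day 1; Graphics in day 2; Networks in day 1; Calculus in day 2).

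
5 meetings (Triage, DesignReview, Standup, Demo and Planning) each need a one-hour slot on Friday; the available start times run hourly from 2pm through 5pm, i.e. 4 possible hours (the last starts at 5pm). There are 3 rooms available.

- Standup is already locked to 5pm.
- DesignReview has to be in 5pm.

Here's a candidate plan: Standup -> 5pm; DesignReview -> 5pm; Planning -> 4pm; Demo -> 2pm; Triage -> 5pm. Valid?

There are 3 rooms available — holds.
Standup is already locked to 5pm — holds.
DesignReview has to be in 5pm — holds.

Yes, all constraints hold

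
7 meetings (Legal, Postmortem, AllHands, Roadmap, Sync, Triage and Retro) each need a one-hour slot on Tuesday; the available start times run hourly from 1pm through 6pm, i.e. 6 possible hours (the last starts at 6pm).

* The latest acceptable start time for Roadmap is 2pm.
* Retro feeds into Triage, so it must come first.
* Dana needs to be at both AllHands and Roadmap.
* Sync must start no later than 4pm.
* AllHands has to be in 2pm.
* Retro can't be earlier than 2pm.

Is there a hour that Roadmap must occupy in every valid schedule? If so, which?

1pm

Roadmap's window is 1pm–2pm.
AllHands is fixed at 2pm, and Roadmap can't share a hour with AllHands.
So Roadmap must be 1pm.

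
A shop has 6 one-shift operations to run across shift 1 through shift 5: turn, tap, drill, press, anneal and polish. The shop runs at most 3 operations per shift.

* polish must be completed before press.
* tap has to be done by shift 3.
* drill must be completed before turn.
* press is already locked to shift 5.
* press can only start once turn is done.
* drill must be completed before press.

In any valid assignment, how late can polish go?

Downstream work caps polish at shift 4.
polish at shift 4 is achievable: polish=shift 4; anneal=shift 1; drill=shift 1; tap=shift 1; press=shift 5; turn=shift 2.

shift 4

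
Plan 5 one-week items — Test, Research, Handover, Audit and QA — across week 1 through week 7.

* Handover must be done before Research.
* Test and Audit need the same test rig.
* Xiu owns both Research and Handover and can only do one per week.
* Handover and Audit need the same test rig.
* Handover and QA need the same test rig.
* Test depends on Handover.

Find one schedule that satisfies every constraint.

Test in week 2; Research in week 2; Handover in week 1; Audit in week 3; QA in week 2

Checking: Handover(week 1) before Research(week 2); Handover(week 1) before Test(week 2); Handover(week 1) != Audit(week 3); Handover(week 1) != QA(week 2); Research(week 2) != Handover(week 1); Test(week 2) != Audit(week 3).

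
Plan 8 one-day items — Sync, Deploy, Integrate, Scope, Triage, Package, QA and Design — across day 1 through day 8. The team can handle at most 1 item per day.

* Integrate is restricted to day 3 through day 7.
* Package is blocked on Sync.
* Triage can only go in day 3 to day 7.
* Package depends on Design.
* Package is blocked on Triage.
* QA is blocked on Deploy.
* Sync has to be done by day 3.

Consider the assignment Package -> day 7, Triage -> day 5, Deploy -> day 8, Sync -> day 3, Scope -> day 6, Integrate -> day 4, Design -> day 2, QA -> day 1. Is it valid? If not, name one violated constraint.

Package is blocked on Triage — holds.
Integrate is restricted to day 3 through day 7 — holds.
Package is blocked on Sync — holds.
Triage can only go in day 3 to day 7 — holds.
QA is blocked on Deploy — violated.
Package depends on Design — holds.
Sync has to be done by day 3 — holds.
The team can handle at most 1 item per day — holds.

No. QA is blocked on Deploy is not satisfied.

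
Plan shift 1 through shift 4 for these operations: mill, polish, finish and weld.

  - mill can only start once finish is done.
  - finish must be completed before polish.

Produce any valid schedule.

weld=shift 1, mill=shift 2, finish=shift 1, polish=shift 2

Checking: finish(shift 1) before mill(shift 2); finish(shift 1) before polish(shift 2).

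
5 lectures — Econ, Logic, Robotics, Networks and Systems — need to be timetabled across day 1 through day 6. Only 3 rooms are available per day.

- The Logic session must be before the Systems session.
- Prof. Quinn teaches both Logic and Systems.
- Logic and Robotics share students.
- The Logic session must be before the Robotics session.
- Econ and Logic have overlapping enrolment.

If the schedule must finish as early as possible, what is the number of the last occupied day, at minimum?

The precedence chain requires at least 2 distinct days.
With at most 3 per day and 5 lectures, at least 2 days are needed.
2 works (last occupied day: day 2): for example Systems=day 2, Networks=day 1, Robotics=day 2, Logic=day 1, Econ=day 2.

2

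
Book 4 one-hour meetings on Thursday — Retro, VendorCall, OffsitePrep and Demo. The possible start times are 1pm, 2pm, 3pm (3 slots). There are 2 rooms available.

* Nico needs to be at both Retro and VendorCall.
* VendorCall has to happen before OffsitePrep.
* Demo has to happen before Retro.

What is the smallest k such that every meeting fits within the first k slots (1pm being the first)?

2 slots

The precedence chain requires at least 2 distinct slots.
With at most 2 per slot and 4 meetings, at least 2 slots are needed.
2 works (last occupied slot: 2pm): for example Retro -> 2pm, Demo -> 1pm, VendorCall -> 1pm, OffsitePrep -> 2pm.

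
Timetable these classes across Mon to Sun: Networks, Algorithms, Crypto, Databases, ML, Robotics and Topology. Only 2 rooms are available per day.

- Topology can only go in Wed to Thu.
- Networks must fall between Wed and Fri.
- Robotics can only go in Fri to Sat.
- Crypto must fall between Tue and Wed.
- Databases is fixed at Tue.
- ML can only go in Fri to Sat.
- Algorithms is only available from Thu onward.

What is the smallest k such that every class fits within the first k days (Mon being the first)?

5 days

With at most 2 per day and 7 classes, at least 4 days are needed.
ML can't be placed before Fri — that is day 5 counting from Mon — so the schedule must run through at least 5 days.
5 works (last occupied day: Fri): for example Crypto=Tue; ML=Fri; Topology=Wed; Networks=Wed; Algorithms=Thu; Robotics=Fri; Databases=Tue.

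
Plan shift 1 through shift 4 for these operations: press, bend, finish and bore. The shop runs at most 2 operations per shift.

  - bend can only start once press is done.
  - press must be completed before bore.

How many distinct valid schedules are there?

Splitting on press: it can be shift 1 (33), shift 2 (14), shift 3 (3). Listing each branch's schedules as (bend, finish, bore) by shift number:
press=shift 1: (2,1,2) (2,1,3) (2,1,4) (2,2,3) (2,2,4) (2,3,2) (2,3,3) (2,3,4) (2,4,2) (2,4,3) (2,4,4) (3,1,2) (3,1,3) (3,1,4) (3,2,2) (3,2,3) (3,2,4) (3,3,2) (3,3,4) (3,4,2) (3,4,3) (3,4,4) (4,1,2) (4,1,3) (4,1,4) (4,2,2) (4,2,3) (4,2,4) (4,3,2) (4,3,3) (4,3,4) (4,4,2) (4,4,3) — 33.
press=shift 2: (3,1,3) (3,1,4) (3,2,3) (3,2,4) (3,3,4) (3,4,3) (3,4,4) (4,1,3) (4,1,4) (4,2,3) (4,2,4) (4,3,3) (4,3,4) (4,4,3) — 14.
press=shift 3: (4,1,4) (4,2,4) (4,3,4) — 3.
Summing: 33 + 14 + 3 = 50.

50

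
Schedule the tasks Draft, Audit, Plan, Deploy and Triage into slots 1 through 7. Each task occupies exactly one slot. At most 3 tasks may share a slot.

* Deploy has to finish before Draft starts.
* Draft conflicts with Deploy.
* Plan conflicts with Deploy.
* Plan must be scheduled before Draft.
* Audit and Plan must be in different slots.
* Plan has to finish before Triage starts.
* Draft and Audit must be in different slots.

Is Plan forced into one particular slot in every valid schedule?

No

Plan can be 1 (e.g. Triage -> 2, Audit -> 2, Plan -> 1, Deploy -> 2, Draft -> 3) or 2 (e.g. Triage -> 3; Draft -> 3; Plan -> 2; Audit -> 1; Deploy -> 1).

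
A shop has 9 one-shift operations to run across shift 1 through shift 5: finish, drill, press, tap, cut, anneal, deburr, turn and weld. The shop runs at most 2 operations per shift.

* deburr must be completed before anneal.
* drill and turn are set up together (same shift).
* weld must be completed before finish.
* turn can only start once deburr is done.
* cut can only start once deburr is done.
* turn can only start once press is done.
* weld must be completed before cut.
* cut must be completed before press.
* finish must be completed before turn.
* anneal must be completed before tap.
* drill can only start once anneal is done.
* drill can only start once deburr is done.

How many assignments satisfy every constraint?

20

Splitting on finish: it can be shift 2 (7), shift 3 (7), shift 4 (6). Listing each branch's schedules as (drill, press, tap, cut, anneal, deburr, turn, weld) by shift number:
finish=shift 2: (4,3,5,2,3,1,4,1) (5,3,4,2,3,1,5,1) (5,4,3,3,2,1,5,1) (5,4,4,2,3,1,5,1) (5,4,4,3,2,1,5,1) (5,4,4,3,3,1,5,1) (5,4,4,3,3,2,5,1) — 7.
finish=shift 3: (4,3,5,2,2,1,4,1) (5,3,4,2,2,1,5,1) (5,4,3,2,2,1,5,1) (5,4,4,2,2,1,5,1) (5,4,4,2,3,1,5,1) (5,4,4,3,2,1,5,1) (5,4,4,3,2,1,5,2) — 7.
finish=shift 4: (5,3,3,2,2,1,5,1) (5,3,4,2,2,1,5,1) (5,3,4,2,3,1,5,1) (5,4,3,2,2,1,5,1) (5,4,3,3,2,1,5,1) (5,4,3,3,2,1,5,2) — 6.
Summing: 7 + 7 + 6 = 20.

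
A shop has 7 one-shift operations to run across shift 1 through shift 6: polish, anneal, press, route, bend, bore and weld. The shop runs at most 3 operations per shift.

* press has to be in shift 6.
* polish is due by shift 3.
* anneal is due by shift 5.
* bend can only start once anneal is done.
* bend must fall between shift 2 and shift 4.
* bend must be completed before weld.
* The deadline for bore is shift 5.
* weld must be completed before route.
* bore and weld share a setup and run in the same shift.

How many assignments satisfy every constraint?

Splitting on polish: it can be shift 1 (15), shift 2 (15), shift 3 (15). Listing each branch's schedules as (anneal, press, route, bend, bore, weld) by shift number:
polish=shift 1: (1,6,4,2,3,3) (1,6,5,2,3,3) (1,6,5,2,4,4) (1,6,5,3,4,4) (1,6,6,2,3,3) (1,6,6,2,4,4) (1,6,6,2,5,5) (1,6,6,3,4,4) (1,6,6,3,5,5) (1,6,6,4,5,5) (2,6,5,3,4,4) (2,6,6,3,4,4) (2,6,6,3,5,5) (2,6,6,4,5,5) (3,6,6,4,5,5) — 15.
polish=shift 2: (1,6,4,2,3,3) (1,6,5,2,3,3) (1,6,5,2,4,4) (1,6,5,3,4,4) (1,6,6,2,3,3) (1,6,6,2,4,4) (1,6,6,2,5,5) (1,6,6,3,4,4) (1,6,6,3,5,5) (1,6,6,4,5,5) (2,6,5,3,4,4) (2,6,6,3,4,4) (2,6,6,3,5,5) (2,6,6,4,5,5) (3,6,6,4,5,5) — 15.
polish=shift 3: (1,6,4,2,3,3) (1,6,5,2,3,3) (1,6,5,2,4,4) (1,6,5,3,4,4) (1,6,6,2,3,3) (1,6,6,2,4,4) (1,6,6,2,5,5) (1,6,6,3,4,4) (1,6,6,3,5,5) (1,6,6,4,5,5) (2,6,5,3,4,4) (2,6,6,3,4,4) (2,6,6,3,5,5) (2,6,6,4,5,5) (3,6,6,4,5,5) — 15.
Summing: 15 + 15 + 15 = 45.

45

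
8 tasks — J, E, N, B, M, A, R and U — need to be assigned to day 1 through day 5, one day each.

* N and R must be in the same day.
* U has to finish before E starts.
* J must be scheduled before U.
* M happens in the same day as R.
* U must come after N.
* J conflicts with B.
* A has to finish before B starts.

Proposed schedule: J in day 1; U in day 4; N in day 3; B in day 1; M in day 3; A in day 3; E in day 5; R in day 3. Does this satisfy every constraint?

No. J conflicts with B is not satisfied.

U has to finish before E starts — holds.
J conflicts with B — violated.
A has to finish before B starts — violated.
U must come after N — holds.
J must be scheduled before U — holds.
M happens in the same day as R — holds.
N and R must be in the same day — holds.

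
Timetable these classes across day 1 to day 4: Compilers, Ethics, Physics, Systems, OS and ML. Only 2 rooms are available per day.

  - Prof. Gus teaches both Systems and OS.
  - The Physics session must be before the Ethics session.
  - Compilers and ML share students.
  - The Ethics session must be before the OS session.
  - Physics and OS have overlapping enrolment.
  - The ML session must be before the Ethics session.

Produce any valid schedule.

ML -> day 1; Ethics -> day 2; OS -> day 3; Systems -> day 4; Physics -> day 1; Compilers -> day 2

Checking: Ethics(day 2) before OS(day 3); ML(day 1) before Ethics(day 2); Physics(day 1) before Ethics(day 2); Compilers(day 2) != ML(day 1); Systems(day 4) != OS(day 3); Physics(day 1) != OS(day 3); max 2 per day (cap 2).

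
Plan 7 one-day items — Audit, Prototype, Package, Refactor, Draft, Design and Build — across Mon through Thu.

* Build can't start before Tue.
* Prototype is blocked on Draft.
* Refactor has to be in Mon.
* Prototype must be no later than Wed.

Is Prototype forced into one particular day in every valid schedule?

No

Prototype can be Tue (e.g. Design -> Mon; Package -> Mon; Draft -> Mon; Refactor -> Mon; Build -> Tue; Audit -> Mon; Prototype -> Tue) or Wed (e.g. Draft -> Mon, Package -> Mon, Design -> Mon, Refactor -> Mon, Audit -> Mon, Build -> Tue, Prototype -> Wed).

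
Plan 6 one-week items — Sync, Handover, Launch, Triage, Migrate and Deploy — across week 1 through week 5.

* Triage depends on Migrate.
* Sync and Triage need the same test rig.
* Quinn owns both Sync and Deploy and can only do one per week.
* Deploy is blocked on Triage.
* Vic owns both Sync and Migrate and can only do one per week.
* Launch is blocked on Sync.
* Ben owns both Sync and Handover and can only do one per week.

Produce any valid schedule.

Triage -> week 2, Launch -> week 4, Handover -> week 1, Deploy -> week 4, Migrate -> week 1, Sync -> week 3

Checking: Sync(week 3) before Launch(week 4); Triage(week 2) before Deploy(week 4); Migrate(week 1) before Triage(week 2); Sync(week 3) != Handover(week 1); Sync(week 3) != Deploy(week 4); Sync(week 3) != Migrate(week 1); Sync(week 3) != Triage(week 2).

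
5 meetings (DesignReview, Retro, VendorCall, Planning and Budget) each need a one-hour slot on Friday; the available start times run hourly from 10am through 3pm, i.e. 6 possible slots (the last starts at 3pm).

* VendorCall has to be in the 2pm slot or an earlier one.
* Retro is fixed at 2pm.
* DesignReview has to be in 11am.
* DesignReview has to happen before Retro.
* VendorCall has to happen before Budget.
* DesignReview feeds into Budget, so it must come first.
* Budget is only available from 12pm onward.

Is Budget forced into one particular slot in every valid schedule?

No

Budget can be 12pm (e.g. DesignReview in 11am, VendorCall in 10am, Budget in 12pm, Planning in 10am, Retro in 2pm) or 1pm (e.g. Budget=1pm, Planning=10am, DesignReview=11am, VendorCall=10am, Retro=2pm).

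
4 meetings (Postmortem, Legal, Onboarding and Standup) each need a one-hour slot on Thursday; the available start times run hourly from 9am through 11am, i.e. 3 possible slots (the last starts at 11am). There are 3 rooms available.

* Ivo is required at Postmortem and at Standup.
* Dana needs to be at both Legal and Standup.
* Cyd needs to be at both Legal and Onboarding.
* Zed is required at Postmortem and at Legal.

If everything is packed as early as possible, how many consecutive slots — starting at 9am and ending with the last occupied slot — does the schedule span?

3

With at most 3 per slot and 4 meetings, at least 2 slots are needed.
Could 2 slots be enough, i.e. nothing placed later than 10am? No: Postmortem, Legal and Standup must all be in different slots (Postmortem/Legal can't share; Postmortem/Standup can't share; Legal/Standup can't share), but only 2 slots are available: 3 meetings can't fit in 2 distinct slots.
So 2 slots is not enough.
3 works (last occupied slot: 11am): for example Postmortem -> 9am; Onboarding -> 9am; Standup -> 11am; Legal -> 10am.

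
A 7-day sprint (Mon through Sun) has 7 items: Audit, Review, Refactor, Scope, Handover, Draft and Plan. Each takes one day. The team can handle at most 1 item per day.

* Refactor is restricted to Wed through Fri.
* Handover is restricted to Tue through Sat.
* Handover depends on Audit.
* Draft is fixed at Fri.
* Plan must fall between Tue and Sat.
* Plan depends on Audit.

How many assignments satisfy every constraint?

32

Splitting on Audit: it can be Mon (24), Tue (8). Listing each branch's schedules as (Review, Refactor, Scope, Handover, Draft, Plan):
Audit=Mon: (Tue,Wed,Sun,Thu,Fri,Sat) (Tue,Wed,Sun,Sat,Fri,Thu) (Tue,Thu,Sun,Wed,Fri,Sat) (Tue,Thu,Sun,Sat,Fri,Wed) (Wed,Thu,Sun,Tue,Fri,Sat) (Wed,Thu,Sun,Sat,Fri,Tue) (Thu,Wed,Sun,Tue,Fri,Sat) (Thu,Wed,Sun,Sat,Fri,Tue) (Sat,Wed,Sun,Tue,Fri,Thu) (Sat,Wed,Sun,Thu,Fri,Tue) (Sat,Thu,Sun,Tue,Fri,Wed) (Sat,Thu,Sun,Wed,Fri,Tue) (Sun,Wed,Tue,Thu,Fri,Sat) (Sun,Wed,Tue,Sat,Fri,Thu) (Sun,Wed,Thu,Tue,Fri,Sat) (Sun,Wed,Thu,Sat,Fri,Tue) (Sun,Wed,Sat,Tue,Fri,Thu) (Sun,Wed,Sat,Thu,Fri,Tue) (Sun,Thu,Tue,Wed,Fri,Sat) (Sun,Thu,Tue,Sat,Fri,Wed) (Sun,Thu,Wed,Tue,Fri,Sat) (Sun,Thu,Wed,Sat,Fri,Tue) (Sun,Thu,Sat,Tue,Fri,Wed) (Sun,Thu,Sat,Wed,Fri,Tue) — 24.
Audit=Tue: (Mon,Wed,Sun,Thu,Fri,Sat) (Mon,Wed,Sun,Sat,Fri,Thu) (Mon,Thu,Sun,Wed,Fri,Sat) (Mon,Thu,Sun,Sat,Fri,Wed) (Sun,Wed,Mon,Thu,Fri,Sat) (Sun,Wed,Mon,Sat,Fri,Thu) (Sun,Thu,Mon,Wed,Fri,Sat) (Sun,Thu,Mon,Sat,Fri,Wed) — 8.
Summing: 24 + 8 = 32.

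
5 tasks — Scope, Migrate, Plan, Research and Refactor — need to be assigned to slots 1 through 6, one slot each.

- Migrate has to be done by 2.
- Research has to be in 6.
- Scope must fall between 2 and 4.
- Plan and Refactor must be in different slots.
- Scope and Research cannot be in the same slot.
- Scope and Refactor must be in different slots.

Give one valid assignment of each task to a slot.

Research in 6; Scope in 2; Plan in 1; Refactor in 3; Migrate in 1

Checking: Scope(2) != Refactor(3); Scope(2) != Research(6); Plan(1) != Refactor(3); Scope=2 in [2,4]; Research=6 in [6,6]; Migrate=1 in [1,2].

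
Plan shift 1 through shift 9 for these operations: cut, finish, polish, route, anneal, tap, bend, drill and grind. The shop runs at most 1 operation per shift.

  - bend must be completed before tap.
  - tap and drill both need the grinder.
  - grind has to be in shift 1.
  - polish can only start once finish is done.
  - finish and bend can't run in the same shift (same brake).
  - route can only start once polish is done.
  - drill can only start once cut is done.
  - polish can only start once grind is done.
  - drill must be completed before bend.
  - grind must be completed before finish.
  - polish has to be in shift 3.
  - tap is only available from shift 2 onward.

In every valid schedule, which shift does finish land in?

shift 2

grind is fixed at shift 1 and must come before finish, so finish is at least shift 2.
polish is fixed at shift 3 and must come after finish, so finish is at most shift 2.
So finish must be shift 2.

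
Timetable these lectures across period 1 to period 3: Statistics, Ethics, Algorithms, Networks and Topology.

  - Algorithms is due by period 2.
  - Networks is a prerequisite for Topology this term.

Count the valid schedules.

54

Splitting on Statistics: it can be period 1 (18), period 2 (18), period 3 (18). Listing each branch's schedules as (Ethics, Algorithms, Networks, Topology) by period number:
Statistics=period 1: (1,1,1,2) (1,1,1,3) (1,1,2,3) (1,2,1,2) (1,2,1,3) (1,2,2,3) (2,1,1,2) (2,1,1,3) (2,1,2,3) (2,2,1,2) (2,2,1,3) (2,2,2,3) (3,1,1,2) (3,1,1,3) (3,1,2,3) (3,2,1,2) (3,2,1,3) (3,2,2,3) — 18.
Statistics=period 2: (1,1,1,2) (1,1,1,3) (1,1,2,3) (1,2,1,2) (1,2,1,3) (1,2,2,3) (2,1,1,2) (2,1,1,3) (2,1,2,3) (2,2,1,2) (2,2,1,3) (2,2,2,3) (3,1,1,2) (3,1,1,3) (3,1,2,3) (3,2,1,2) (3,2,1,3) (3,2,2,3) — 18.
Statistics=period 3: (1,1,1,2) (1,1,1,3) (1,1,2,3) (1,2,1,2) (1,2,1,3) (1,2,2,3) (2,1,1,2) (2,1,1,3) (2,1,2,3) (2,2,1,2) (2,2,1,3) (2,2,2,3) (3,1,1,2) (3,1,1,3) (3,1,2,3) (3,2,1,2) (3,2,1,3) (3,2,2,3) — 18.
Summing: 18 + 18 + 18 = 54.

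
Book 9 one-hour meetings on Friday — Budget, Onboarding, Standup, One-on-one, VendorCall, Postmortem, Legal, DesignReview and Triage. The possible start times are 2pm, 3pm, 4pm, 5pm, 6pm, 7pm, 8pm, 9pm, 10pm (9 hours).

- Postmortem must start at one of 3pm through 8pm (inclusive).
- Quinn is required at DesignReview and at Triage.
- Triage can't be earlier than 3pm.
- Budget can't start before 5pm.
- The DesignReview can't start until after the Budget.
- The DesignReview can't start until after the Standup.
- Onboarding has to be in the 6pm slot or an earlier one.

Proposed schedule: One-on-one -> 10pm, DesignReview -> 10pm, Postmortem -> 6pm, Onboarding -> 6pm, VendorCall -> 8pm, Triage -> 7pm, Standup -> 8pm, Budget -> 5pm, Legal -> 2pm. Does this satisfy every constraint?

Yes

Postmortem must start at one of 3pm through 8pm (inclusive) — holds.
The DesignReview can't start until after the Budget — holds.
The DesignReview can't start until after the Standup — holds.
Quinn is required at DesignReview and at Triage — holds.
Budget can't start before 5pm — holds.
Triage can't be earlier than 3pm — holds.
Onboarding has to be in the 6pm slot or an earlier one — holds.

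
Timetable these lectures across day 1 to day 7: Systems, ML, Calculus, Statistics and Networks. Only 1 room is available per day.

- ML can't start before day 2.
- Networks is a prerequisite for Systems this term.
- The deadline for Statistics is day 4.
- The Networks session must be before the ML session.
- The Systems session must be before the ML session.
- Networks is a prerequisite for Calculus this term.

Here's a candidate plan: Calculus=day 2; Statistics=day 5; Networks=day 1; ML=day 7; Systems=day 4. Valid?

The deadline for Statistics is day 4 — violated.
Only 1 room is available per day — holds.
Networks is a prerequisite for Systems this term — holds.
ML can't start before day 2 — holds.
The Systems session must be before the ML session — holds.
Networks is a prerequisite for Calculus this term — holds.
The Networks session must be before the ML session — holds.

No. The deadline for Statistics is day 4 is not satisfied.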